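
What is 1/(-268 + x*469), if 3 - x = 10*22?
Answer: -1/102041 ≈ -9.8000e-6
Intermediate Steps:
x = -217 (x = 3 - 10*22 = 3 - 1*220 = 3 - 220 = -217)
1/(-268 + x*469) = 1/(-268 - 217*469) = 1/(-268 - 101773) = 1/(-102041) = -1/102041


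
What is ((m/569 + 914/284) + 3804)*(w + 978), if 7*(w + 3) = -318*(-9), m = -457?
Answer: 2979243931197/565586 ≈ 5.2675e+6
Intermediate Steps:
w = 2841/7 (w = -3 + (-318*(-9))/7 = -3 + (⅐)*2862 = -3 + 2862/7 = 2841/7 ≈ 405.86)
((m/569 + 914/284) + 3804)*(w + 978) = ((-457/569 + 914/284) + 3804)*(2841/7 + 978) = ((-457*1/569 + 914*(1/284)) + 3804)*(9687/7) = ((-457/569 + 457/142) + 3804)*(9687/7) = (195139/80798 + 3804)*(9687/7) = (307550731/80798)*(9687/7) = 2979243931197/565586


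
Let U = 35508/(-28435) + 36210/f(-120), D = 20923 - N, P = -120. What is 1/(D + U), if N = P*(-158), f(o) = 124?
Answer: 160270/361211299 ≈ 0.00044370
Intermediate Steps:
N = 18960 (N = -120*(-158) = 18960)
D = 1963 (D = 20923 - 1*18960 = 20923 - 18960 = 1963)
U = 46601289/160270 (U = 35508/(-28435) + 36210/124 = 35508*(-1/28435) + 36210*(1/124) = -3228/2585 + 18105/62 = 46601289/160270 ≈ 290.77)
1/(D + U) = 1/(1963 + 46601289/160270) = 1/(361211299/160270) = 160270/361211299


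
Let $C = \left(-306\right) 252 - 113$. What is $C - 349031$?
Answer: $-426256$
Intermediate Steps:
$C = -77225$ ($C = -77112 - 113 = -77225$)
$C - 349031 = -77225 - 349031 = -426256$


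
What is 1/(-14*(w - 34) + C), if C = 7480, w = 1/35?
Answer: 5/39778 ≈ 0.00012570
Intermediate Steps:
w = 1/35 ≈ 0.028571
1/(-14*(w - 34) + C) = 1/(-14*(1/35 - 34) + 7480) = 1/(-14*(-1189/35) + 7480) = 1/(2378/5 + 7480) = 1/(39778/5) = 5/39778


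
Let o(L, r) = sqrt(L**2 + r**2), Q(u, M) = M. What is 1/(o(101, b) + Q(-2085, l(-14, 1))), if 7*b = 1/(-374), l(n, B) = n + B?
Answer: 89101012/68758565569 + 13090*sqrt(2796675149)/68758565569 ≈ 0.011364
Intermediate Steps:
l(n, B) = B + n
b = -1/2618 (b = (1/7)/(-374) = (1/7)*(-1/374) = -1/2618 ≈ -0.00038197)
1/(o(101, b) + Q(-2085, l(-14, 1))) = 1/(sqrt(101**2 + (-1/2618)**2) + (1 - 14)) = 1/(sqrt(10201 + 1/6853924) - 13) = 1/(sqrt(69916878725/6853924) - 13) = 1/(5*sqrt(2796675149)/2618 - 13) = 1/(-13 + 5*sqrt(2796675149)/2618)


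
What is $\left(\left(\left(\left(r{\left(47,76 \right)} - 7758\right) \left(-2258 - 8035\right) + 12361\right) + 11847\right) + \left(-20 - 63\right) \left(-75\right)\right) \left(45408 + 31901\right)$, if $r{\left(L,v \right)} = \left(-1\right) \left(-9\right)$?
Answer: $6168553915010$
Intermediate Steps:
$r{\left(L,v \right)} = 9$
$\left(\left(\left(\left(r{\left(47,76 \right)} - 7758\right) \left(-2258 - 8035\right) + 12361\right) + 11847\right) + \left(-20 - 63\right) \left(-75\right)\right) \left(45408 + 31901\right) = \left(\left(\left(\left(9 - 7758\right) \left(-2258 - 8035\right) + 12361\right) + 11847\right) + \left(-20 - 63\right) \left(-75\right)\right) \left(45408 + 31901\right) = \left(\left(\left(\left(-7749\right) \left(-10293\right) + 12361\right) + 11847\right) - -6225\right) 77309 = \left(\left(\left(79760457 + 12361\right) + 11847\right) + 6225\right) 77309 = \left(\left(79772818 + 11847\right) + 6225\right) 77309 = \left(79784665 + 6225\right) 77309 = 79790890 \cdot 77309 = 6168553915010$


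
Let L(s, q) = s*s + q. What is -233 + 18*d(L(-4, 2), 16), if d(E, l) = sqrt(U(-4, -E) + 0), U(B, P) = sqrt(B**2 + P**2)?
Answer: -233 + 18*sqrt(2)*85**(1/4) ≈ -155.71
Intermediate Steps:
L(s, q) = q + s**2 (L(s, q) = s**2 + q = q + s**2)
d(E, l) = (16 + E**2)**(1/4) (d(E, l) = sqrt(sqrt((-4)**2 + (-E)**2) + 0) = sqrt(sqrt(16 + E**2) + 0) = sqrt(sqrt(16 + E**2)) = (16 + E**2)**(1/4))
-233 + 18*d(L(-4, 2), 16) = -233 + 18*(16 + (2 + (-4)**2)**2)**(1/4) = -233 + 18*(16 + (2 + 16)**2)**(1/4) = -233 + 18*(16 + 18**2)**(1/4) = -233 + 18*(16 + 324)**(1/4) = -233 + 18*340**(1/4) = -233 + 18*(sqrt(2)*85**(1/4)) = -233 + 18*sqrt(2)*85**(1/4)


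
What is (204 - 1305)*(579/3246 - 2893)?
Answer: 3446166333/1082 ≈ 3.1850e+6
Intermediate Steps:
(204 - 1305)*(579/3246 - 2893) = -1101*(579*(1/3246) - 2893) = -1101*(193/1082 - 2893) = -1101*(-3130033/1082) = 3446166333/1082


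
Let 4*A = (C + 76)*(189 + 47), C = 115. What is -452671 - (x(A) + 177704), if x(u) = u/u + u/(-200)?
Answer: -126063931/200 ≈ -6.3032e+5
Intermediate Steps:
A = 11269 (A = ((115 + 76)*(189 + 47))/4 = (191*236)/4 = (1/4)*45076 = 11269)
x(u) = 1 - u/200 (x(u) = 1 + u*(-1/200) = 1 - u/200)
-452671 - (x(A) + 177704) = -452671 - ((1 - 1/200*11269) + 177704) = -452671 - ((1 - 11269/200) + 177704) = -452671 - (-11069/200 + 177704) = -452671 - 1*35529731/200 = -452671 - 35529731/200 = -126063931/200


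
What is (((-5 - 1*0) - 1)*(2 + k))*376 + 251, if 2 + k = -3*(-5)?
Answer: -33589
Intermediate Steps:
k = 13 (k = -2 - 3*(-5) = -2 + 15 = 13)
(((-5 - 1*0) - 1)*(2 + k))*376 + 251 = (((-5 - 1*0) - 1)*(2 + 13))*376 + 251 = (((-5 + 0) - 1)*15)*376 + 251 = ((-5 - 1)*15)*376 + 251 = -6*15*376 + 251 = -90*376 + 251 = -33840 + 251 = -33589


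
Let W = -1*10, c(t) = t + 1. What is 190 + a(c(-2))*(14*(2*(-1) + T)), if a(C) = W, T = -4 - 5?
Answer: 1730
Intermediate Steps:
T = -9
c(t) = 1 + t
W = -10
a(C) = -10
190 + a(c(-2))*(14*(2*(-1) + T)) = 190 - 140*(2*(-1) - 9) = 190 - 140*(-2 - 9) = 190 - 140*(-11) = 190 - 10*(-154) = 190 + 1540 = 1730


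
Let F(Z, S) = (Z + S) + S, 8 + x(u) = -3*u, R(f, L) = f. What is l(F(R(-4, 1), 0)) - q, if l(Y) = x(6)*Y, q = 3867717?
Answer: -3867613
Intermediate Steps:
x(u) = -8 - 3*u
F(Z, S) = Z + 2*S (F(Z, S) = (S + Z) + S = Z + 2*S)
l(Y) = -26*Y (l(Y) = (-8 - 3*6)*Y = (-8 - 18)*Y = -26*Y)
l(F(R(-4, 1), 0)) - q = -26*(-4 + 2*0) - 1*3867717 = -26*(-4 + 0) - 3867717 = -26*(-4) - 3867717 = 104 - 3867717 = -3867613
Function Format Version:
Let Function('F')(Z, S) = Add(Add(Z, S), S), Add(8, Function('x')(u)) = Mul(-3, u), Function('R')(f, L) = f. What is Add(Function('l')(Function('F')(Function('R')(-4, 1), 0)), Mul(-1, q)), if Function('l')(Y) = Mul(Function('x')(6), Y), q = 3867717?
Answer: -3867613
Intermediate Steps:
Function('x')(u) = Add(-8, Mul(-3, u))
Function('F')(Z, S) = Add(Z, Mul(2, S)) (Function('F')(Z, S) = Add(Add(S, Z), S) = Add(Z, Mul(2, S)))
Function('l')(Y) = Mul(-26, Y) (Function('l')(Y) = Mul(Add(-8, Mul(-3, 6)), Y) = Mul(Add(-8, -18), Y) = Mul(-26, Y))
Add(Function('l')(Function('F')(Function('R')(-4, 1), 0)), Mul(-1, q)) = Add(Mul(-26, Add(-4, Mul(2, 0))), Mul(-1, 3867717)) = Add(Mul(-26, Add(-4, 0)), -3867717) = Add(Mul(-26, -4), -3867717) = Add(104, -3867717) = -3867613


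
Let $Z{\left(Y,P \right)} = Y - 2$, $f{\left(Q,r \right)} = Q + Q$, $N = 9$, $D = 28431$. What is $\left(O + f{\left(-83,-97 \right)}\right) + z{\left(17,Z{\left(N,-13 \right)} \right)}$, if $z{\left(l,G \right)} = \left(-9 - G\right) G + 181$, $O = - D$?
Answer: $-28528$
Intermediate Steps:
$f{\left(Q,r \right)} = 2 Q$
$O = -28431$ ($O = \left(-1\right) 28431 = -28431$)
$Z{\left(Y,P \right)} = -2 + Y$ ($Z{\left(Y,P \right)} = Y - 2 = -2 + Y$)
$z{\left(l,G \right)} = 181 + G \left(-9 - G\right)$ ($z{\left(l,G \right)} = G \left(-9 - G\right) + 181 = 181 + G \left(-9 - G\right)$)
$\left(O + f{\left(-83,-97 \right)}\right) + z{\left(17,Z{\left(N,-13 \right)} \right)} = \left(-28431 + 2 \left(-83\right)\right) - \left(-181 + \left(-2 + 9\right)^{2} + 9 \left(-2 + 9\right)\right) = \left(-28431 - 166\right) - -69 = -28597 - -69 = -28597 + 69 = -28528$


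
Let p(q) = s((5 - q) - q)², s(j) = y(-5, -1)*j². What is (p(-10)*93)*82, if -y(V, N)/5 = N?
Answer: 74472656250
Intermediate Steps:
y(V, N) = -5*N
s(j) = 5*j² (s(j) = (-5*(-1))*j² = 5*j²)
p(q) = 25*(5 - 2*q)⁴ (p(q) = (5*((5 - q) - q)²)² = (5*(5 - 2*q)²)² = 25*(5 - 2*q)⁴)
(p(-10)*93)*82 = ((25*(-5 + 2*(-10))⁴)*93)*82 = ((25*(-5 - 20)⁴)*93)*82 = ((25*(-25)⁴)*93)*82 = ((25*390625)*93)*82 = (9765625*93)*82 = 908203125*82 = 74472656250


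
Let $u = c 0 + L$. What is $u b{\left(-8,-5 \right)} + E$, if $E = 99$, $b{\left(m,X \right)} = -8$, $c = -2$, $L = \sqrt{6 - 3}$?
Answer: $99 - 8 \sqrt{3} \approx 85.144$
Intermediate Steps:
$L = \sqrt{3} \approx 1.732$
$u = \sqrt{3}$ ($u = \left(-2\right) 0 + \sqrt{3} = 0 + \sqrt{3} = \sqrt{3} \approx 1.732$)
$u b{\left(-8,-5 \right)} + E = \sqrt{3} \left(-8\right) + 99 = - 8 \sqrt{3} + 99 = 99 - 8 \sqrt{3}$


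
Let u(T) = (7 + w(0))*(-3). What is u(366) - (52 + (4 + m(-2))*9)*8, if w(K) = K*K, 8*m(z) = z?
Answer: -707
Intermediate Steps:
m(z) = z/8
w(K) = K²
u(T) = -21 (u(T) = (7 + 0²)*(-3) = (7 + 0)*(-3) = 7*(-3) = -21)
u(366) - (52 + (4 + m(-2))*9)*8 = -21 - (52 + (4 + (⅛)*(-2))*9)*8 = -21 - (52 + (4 - ¼)*9)*8 = -21 - (52 + (15/4)*9)*8 = -21 - (52 + 135/4)*8 = -21 - 343*8/4 = -21 - 1*686 = -21 - 686 = -707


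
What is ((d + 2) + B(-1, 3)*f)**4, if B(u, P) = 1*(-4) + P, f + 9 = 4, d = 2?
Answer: 6561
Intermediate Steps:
f = -5 (f = -9 + 4 = -5)
B(u, P) = -4 + P
((d + 2) + B(-1, 3)*f)**4 = ((2 + 2) + (-4 + 3)*(-5))**4 = (4 - 1*(-5))**4 = (4 + 5)**4 = 9**4 = 6561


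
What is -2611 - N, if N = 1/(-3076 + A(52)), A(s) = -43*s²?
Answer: -311617627/119348 ≈ -2611.0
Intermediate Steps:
N = -1/119348 (N = 1/(-3076 - 43*52²) = 1/(-3076 - 43*2704) = 1/(-3076 - 116272) = 1/(-119348) = -1/119348 ≈ -8.3789e-6)
-2611 - N = -2611 - 1*(-1/119348) = -2611 + 1/119348 = -311617627/119348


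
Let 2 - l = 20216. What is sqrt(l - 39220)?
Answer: I*sqrt(59434) ≈ 243.79*I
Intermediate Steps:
l = -20214 (l = 2 - 1*20216 = 2 - 20216 = -20214)
sqrt(l - 39220) = sqrt(-20214 - 39220) = sqrt(-59434) = I*sqrt(59434)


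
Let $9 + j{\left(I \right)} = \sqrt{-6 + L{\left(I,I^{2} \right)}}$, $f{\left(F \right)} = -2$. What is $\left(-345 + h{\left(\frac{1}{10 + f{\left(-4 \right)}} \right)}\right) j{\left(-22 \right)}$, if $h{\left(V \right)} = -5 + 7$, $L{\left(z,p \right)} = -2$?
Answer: $3087 - 686 i \sqrt{2} \approx 3087.0 - 970.15 i$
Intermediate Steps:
$h{\left(V \right)} = 2$
$j{\left(I \right)} = -9 + 2 i \sqrt{2}$ ($j{\left(I \right)} = -9 + \sqrt{-6 - 2} = -9 + \sqrt{-8} = -9 + 2 i \sqrt{2}$)
$\left(-345 + h{\left(\frac{1}{10 + f{\left(-4 \right)}} \right)}\right) j{\left(-22 \right)} = \left(-345 + 2\right) \left(-9 + 2 i \sqrt{2}\right) = - 343 \left(-9 + 2 i \sqrt{2}\right) = 3087 - 686 i \sqrt{2}$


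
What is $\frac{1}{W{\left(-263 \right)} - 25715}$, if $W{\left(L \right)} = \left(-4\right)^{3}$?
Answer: $- \frac{1}{25779} \approx -3.8791 \cdot 10^{-5}$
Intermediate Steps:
$W{\left(L \right)} = -64$
$\frac{1}{W{\left(-263 \right)} - 25715} = \frac{1}{-64 - 25715} = \frac{1}{-25779} = - \frac{1}{25779}$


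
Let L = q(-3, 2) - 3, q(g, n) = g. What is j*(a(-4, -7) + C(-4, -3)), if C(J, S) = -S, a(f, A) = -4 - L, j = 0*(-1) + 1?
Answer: 5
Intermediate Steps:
L = -6 (L = -3 - 3 = -6)
j = 1 (j = 0 + 1 = 1)
a(f, A) = 2 (a(f, A) = -4 - 1*(-6) = -4 + 6 = 2)
j*(a(-4, -7) + C(-4, -3)) = 1*(2 - 1*(-3)) = 1*(2 + 3) = 1*5 = 5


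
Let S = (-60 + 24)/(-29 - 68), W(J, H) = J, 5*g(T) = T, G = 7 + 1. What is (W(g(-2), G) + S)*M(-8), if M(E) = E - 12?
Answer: 56/97 ≈ 0.57732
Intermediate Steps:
G = 8
g(T) = T/5
S = 36/97 (S = -36/(-97) = -36*(-1/97) = 36/97 ≈ 0.37113)
M(E) = -12 + E
(W(g(-2), G) + S)*M(-8) = ((1/5)*(-2) + 36/97)*(-12 - 8) = (-2/5 + 36/97)*(-20) = -14/485*(-20) = 56/97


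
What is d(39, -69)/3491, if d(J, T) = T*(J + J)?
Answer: -5382/3491 ≈ -1.5417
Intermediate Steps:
d(J, T) = 2*J*T (d(J, T) = T*(2*J) = 2*J*T)
d(39, -69)/3491 = (2*39*(-69))/3491 = -5382*1/3491 = -5382/3491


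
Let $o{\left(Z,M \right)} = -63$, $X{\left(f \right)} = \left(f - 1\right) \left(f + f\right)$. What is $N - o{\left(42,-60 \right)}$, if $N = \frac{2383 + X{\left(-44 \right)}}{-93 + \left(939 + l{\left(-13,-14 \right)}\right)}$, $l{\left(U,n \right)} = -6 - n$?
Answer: $\frac{60145}{854} \approx 70.427$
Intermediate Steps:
$X{\left(f \right)} = 2 f \left(-1 + f\right)$ ($X{\left(f \right)} = \left(-1 + f\right) 2 f = 2 f \left(-1 + f\right)$)
$N = \frac{6343}{854}$ ($N = \frac{2383 + 2 \left(-44\right) \left(-1 - 44\right)}{-93 + \left(939 - -8\right)} = \frac{2383 + 2 \left(-44\right) \left(-45\right)}{-93 + \left(939 + \left(-6 + 14\right)\right)} = \frac{2383 + 3960}{-93 + \left(939 + 8\right)} = \frac{6343}{-93 + 947} = \frac{6343}{854} \approx 7.4274$)
$N - o{\left(42,-60 \right)} = \frac{6343}{854} - -63 = \frac{6343}{854} + 63 = \frac{60145}{854}$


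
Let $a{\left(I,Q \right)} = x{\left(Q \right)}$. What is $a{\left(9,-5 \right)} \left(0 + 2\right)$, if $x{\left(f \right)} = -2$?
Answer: $-4$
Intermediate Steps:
$a{\left(I,Q \right)} = -2$
$a{\left(9,-5 \right)} \left(0 + 2\right) = - 2 \left(0 + 2\right) = \left(-2\right) 2 = -4$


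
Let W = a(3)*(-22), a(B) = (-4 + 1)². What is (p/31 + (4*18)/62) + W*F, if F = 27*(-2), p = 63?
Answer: 331551/31 ≈ 10695.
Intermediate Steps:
a(B) = 9 (a(B) = (-3)² = 9)
W = -198 (W = 9*(-22) = -198)
F = -54
(p/31 + (4*18)/62) + W*F = (63/31 + (4*18)/62) - 198*(-54) = (63*(1/31) + 72*(1/62)) + 10692 = (63/31 + 36/31) + 10692 = 99/31 + 10692 = 331551/31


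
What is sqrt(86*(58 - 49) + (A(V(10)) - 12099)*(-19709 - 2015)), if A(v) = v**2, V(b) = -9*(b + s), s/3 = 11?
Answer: I*sqrt(2990742306) ≈ 54688.0*I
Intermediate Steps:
s = 33 (s = 3*11 = 33)
V(b) = -297 - 9*b (V(b) = -9*(b + 33) = -9*(33 + b) = -297 - 9*b)
sqrt(86*(58 - 49) + (A(V(10)) - 12099)*(-19709 - 2015)) = sqrt(86*(58 - 49) + ((-297 - 9*10)**2 - 12099)*(-19709 - 2015)) = sqrt(86*9 + ((-297 - 90)**2 - 12099)*(-21724)) = sqrt(774 + ((-387)**2 - 12099)*(-21724)) = sqrt(774 + (149769 - 12099)*(-21724)) = sqrt(774 + 137670*(-21724)) = sqrt(774 - 2990743080) = sqrt(-2990742306) = I*sqrt(2990742306)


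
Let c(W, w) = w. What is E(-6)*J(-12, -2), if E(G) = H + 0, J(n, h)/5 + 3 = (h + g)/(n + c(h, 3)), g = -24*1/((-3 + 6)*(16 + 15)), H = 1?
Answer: -3835/279 ≈ -13.746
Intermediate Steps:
g = -8/31 (g = -24/(31*3) = -24/93 = -24*1/93 = -8/31 ≈ -0.25806)
J(n, h) = -15 + 5*(-8/31 + h)/(3 + n) (J(n, h) = -15 + 5*((h - 8/31)/(n + 3)) = -15 + 5*((-8/31 + h)/(3 + n)) = -15 + 5*(-8/31 + h)/(3 + n))
E(G) = 1 (E(G) = 1 + 0 = 1)
E(-6)*J(-12, -2) = 1*(5*(-287 - 93*(-12) + 31*(-2))/(31*(3 - 12))) = 1*((5/31)*(-287 + 1116 - 62)/(-9)) = 1*((5/31)*(-⅑)*767) = 1*(-3835/279) = -3835/279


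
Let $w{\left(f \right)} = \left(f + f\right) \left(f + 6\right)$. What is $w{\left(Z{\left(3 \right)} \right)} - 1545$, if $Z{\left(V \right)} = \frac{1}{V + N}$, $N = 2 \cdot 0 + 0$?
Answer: $- \frac{13867}{9} \approx -1540.8$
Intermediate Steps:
$N = 0$ ($N = 0 + 0 = 0$)
$Z{\left(V \right)} = \frac{1}{V}$ ($Z{\left(V \right)} = \frac{1}{V + 0} = \frac{1}{V}$)
$w{\left(f \right)} = 2 f \left(6 + f\right)$
$w{\left(Z{\left(3 \right)} \right)} - 1545 = \frac{2 \left(6 + \frac{1}{3}\right)}{3} - 1545 = 2 \cdot \frac{1}{3} \left(6 + \frac{1}{3}\right) - 1545 = 2 \cdot \frac{1}{3} \cdot \frac{19}{3} - 1545 = \frac{38}{9} - 1545 = - \frac{13867}{9}$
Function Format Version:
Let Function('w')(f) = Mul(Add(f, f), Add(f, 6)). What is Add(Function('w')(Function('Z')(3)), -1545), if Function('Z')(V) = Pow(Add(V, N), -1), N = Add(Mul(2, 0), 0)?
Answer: Rational(-13867, 9) ≈ -1540.8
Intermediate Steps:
N = 0 (N = Add(0, 0) = 0)
Function('Z')(V) = Pow(V, -1) (Function('Z')(V) = Pow(Add(V, 0), -1) = Pow(V, -1))
Function('w')(f) = Mul(2, f, Add(6, f)) (Function('w')(f) = Mul(Mul(2, f), Add(6, f)) = Mul(2, f, Add(6, f)))
Add(Function('w')(Function('Z')(3)), -1545) = Add(Mul(2, Pow(3, -1), Add(6, Pow(3, -1))), -1545) = Add(Mul(2, Rational(1, 3), Add(6, Rational(1, 3))), -1545) = Add(Mul(2, Rational(1, 3), Rational(19, 3)), -1545) = Add(Rational(38, 9), -1545) = Rational(-13867, 9)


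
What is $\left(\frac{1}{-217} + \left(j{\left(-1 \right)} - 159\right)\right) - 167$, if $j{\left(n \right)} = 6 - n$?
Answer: $- \frac{69224}{217} \approx -319.0$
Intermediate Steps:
$\left(\frac{1}{-217} + \left(j{\left(-1 \right)} - 159\right)\right) - 167 = \left(\frac{1}{-217} + \left(\left(6 - -1\right) - 159\right)\right) - 167 = \left(- \frac{1}{217} + \left(\left(6 + 1\right) - 159\right)\right) - 167 = \left(- \frac{1}{217} + \left(7 - 159\right)\right) - 167 = \left(- \frac{1}{217} - 152\right) - 167 = - \frac{32985}{217} - 167 = - \frac{69224}{217}$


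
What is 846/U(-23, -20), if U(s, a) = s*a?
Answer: 423/230 ≈ 1.8391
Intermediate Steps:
U(s, a) = a*s
846/U(-23, -20) = 846/((-20*(-23))) = 846/460 = 846*(1/460) = 423/230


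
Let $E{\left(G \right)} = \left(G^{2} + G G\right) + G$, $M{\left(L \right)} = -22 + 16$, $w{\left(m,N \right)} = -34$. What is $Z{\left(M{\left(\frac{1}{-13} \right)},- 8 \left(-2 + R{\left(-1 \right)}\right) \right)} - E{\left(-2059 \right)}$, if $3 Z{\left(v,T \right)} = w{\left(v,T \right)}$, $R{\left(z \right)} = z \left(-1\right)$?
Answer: $- \frac{25430743}{3} \approx -8.4769 \cdot 10^{6}$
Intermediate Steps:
$R{\left(z \right)} = - z$
$M{\left(L \right)} = -6$
$Z{\left(v,T \right)} = - \frac{34}{3}$ ($Z{\left(v,T \right)} = \frac{1}{3} \left(-34\right) = - \frac{34}{3}$)
$E{\left(G \right)} = G + 2 G^{2}$ ($E{\left(G \right)} = \left(G^{2} + G^{2}\right) + G = 2 G^{2} + G = G + 2 G^{2}$)
$Z{\left(M{\left(\frac{1}{-13} \right)},- 8 \left(-2 + R{\left(-1 \right)}\right) \right)} - E{\left(-2059 \right)} = - \frac{34}{3} - - 2059 \left(1 + 2 \left(-2059\right)\right) = - \frac{34}{3} - - 2059 \left(1 - 4118\right) = - \frac{34}{3} - \left(-2059\right) \left(-4117\right) = - \frac{34}{3} - 8476903 = - \frac{25430743}{3}$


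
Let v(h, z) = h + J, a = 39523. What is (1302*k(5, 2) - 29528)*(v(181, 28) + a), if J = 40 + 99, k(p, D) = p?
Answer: -917106174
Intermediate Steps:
J = 139
v(h, z) = 139 + h (v(h, z) = h + 139 = 139 + h)
(1302*k(5, 2) - 29528)*(v(181, 28) + a) = (1302*5 - 29528)*((139 + 181) + 39523) = (6510 - 29528)*(320 + 39523) = -23018*39843 = -917106174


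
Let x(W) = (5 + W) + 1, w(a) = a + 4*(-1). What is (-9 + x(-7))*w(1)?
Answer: 30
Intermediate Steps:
w(a) = -4 + a (w(a) = a - 4 = -4 + a)
x(W) = 6 + W
(-9 + x(-7))*w(1) = (-9 + (6 - 7))*(-4 + 1) = (-9 - 1)*(-3) = -10*(-3) = 30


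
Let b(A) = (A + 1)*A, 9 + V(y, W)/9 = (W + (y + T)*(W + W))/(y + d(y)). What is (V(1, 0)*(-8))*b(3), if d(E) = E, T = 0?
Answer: 7776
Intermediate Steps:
V(y, W) = -81 + 9*(W + 2*W*y)/(2*y) (V(y, W) = -81 + 9*((W + (y + 0)*(W + W))/(y + y)) = -81 + 9*((W + y*(2*W))/((2*y))) = -81 + 9*((W + 2*W*y)*(1/(2*y))) = -81 + 9*((W + 2*W*y)/(2*y)) = -81 + 9*(W + 2*W*y)/(2*y))
b(A) = A*(1 + A) (b(A) = (1 + A)*A = A*(1 + A))
(V(1, 0)*(-8))*b(3) = ((-81 + 9*0 + (9/2)*0/1)*(-8))*(3*(1 + 3)) = ((-81 + 0 + (9/2)*0*1)*(-8))*(3*4) = ((-81 + 0 + 0)*(-8))*12 = -81*(-8)*12 = 648*12 = 7776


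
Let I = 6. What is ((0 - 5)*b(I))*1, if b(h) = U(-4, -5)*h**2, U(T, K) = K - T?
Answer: 180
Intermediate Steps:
b(h) = -h**2 (b(h) = (-5 - 1*(-4))*h**2 = (-5 + 4)*h**2 = -h**2)
((0 - 5)*b(I))*1 = ((0 - 5)*(-1*6**2))*1 = -(-5)*36*1 = -5*(-36)*1 = 180*1 = 180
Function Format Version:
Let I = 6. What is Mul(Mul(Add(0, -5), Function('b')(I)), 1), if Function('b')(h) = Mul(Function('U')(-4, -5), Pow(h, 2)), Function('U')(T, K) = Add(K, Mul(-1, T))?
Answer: 180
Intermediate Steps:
Function('b')(h) = Mul(-1, Pow(h, 2)) (Function('b')(h) = Mul(Add(-5, Mul(-1, -4)), Pow(h, 2)) = Mul(Add(-5, 4), Pow(h, 2)) = Mul(-1, Pow(h, 2)))
Mul(Mul(Add(0, -5), Function('b')(I)), 1) = Mul(Mul(Add(0, -5), Mul(-1, Pow(6, 2))), 1) = Mul(Mul(-5, Mul(-1, 36)), 1) = Mul(Mul(-5, -36), 1) = Mul(180, 1) = 180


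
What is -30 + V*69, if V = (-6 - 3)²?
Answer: 5559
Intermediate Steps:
V = 81 (V = (-9)² = 81)
-30 + V*69 = -30 + 81*69 = -30 + 5589 = 5559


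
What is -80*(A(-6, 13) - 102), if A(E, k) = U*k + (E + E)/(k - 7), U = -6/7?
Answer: 64480/7 ≈ 9211.4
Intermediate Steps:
U = -6/7 (U = -6*⅐ = -6/7 ≈ -0.85714)
A(E, k) = -6*k/7 + 2*E/(-7 + k) (A(E, k) = -6*k/7 + (E + E)/(k - 7) = -6*k/7 + (2*E)/(-7 + k) = -6*k/7 + 2*E/(-7 + k))
-80*(A(-6, 13) - 102) = -80*(2*(-3*13² + 7*(-6) + 21*13)/(7*(-7 + 13)) - 102) = -80*((2/7)*(-3*169 - 42 + 273)/6 - 102) = -80*((2/7)*(⅙)*(-507 - 42 + 273) - 102) = -80*((2/7)*(⅙)*(-276) - 102) = -80*(-92/7 - 102) = -80*(-806/7) = 64480/7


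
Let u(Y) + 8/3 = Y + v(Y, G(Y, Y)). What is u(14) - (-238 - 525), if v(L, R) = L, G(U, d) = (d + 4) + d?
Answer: 2365/3 ≈ 788.33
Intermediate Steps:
G(U, d) = 4 + 2*d (G(U, d) = (4 + d) + d = 4 + 2*d)
u(Y) = -8/3 + 2*Y (u(Y) = -8/3 + (Y + Y) = -8/3 + 2*Y)
u(14) - (-238 - 525) = (-8/3 + 2*14) - (-238 - 525) = (-8/3 + 28) - 1*(-763) = 76/3 + 763 = 2365/3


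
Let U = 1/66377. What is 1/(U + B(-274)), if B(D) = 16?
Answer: 66377/1062033 ≈ 0.062500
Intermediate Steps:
U = 1/66377 ≈ 1.5065e-5
1/(U + B(-274)) = 1/(1/66377 + 16) = 1/(1062033/66377) = 66377/1062033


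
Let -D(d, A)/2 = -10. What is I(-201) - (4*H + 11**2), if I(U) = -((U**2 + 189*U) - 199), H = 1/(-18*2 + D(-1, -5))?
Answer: -9335/4 ≈ -2333.8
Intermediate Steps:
D(d, A) = 20 (D(d, A) = -2*(-10) = 20)
H = -1/16 (H = 1/(-18*2 + 20) = 1/(-36 + 20) = 1/(-16) = -1/16 ≈ -0.062500)
I(U) = 199 - U**2 - 189*U (I(U) = -(-199 + U**2 + 189*U) = 199 - U**2 - 189*U)
I(-201) - (4*H + 11**2) = (199 - 1*(-201)**2 - 189*(-201)) - (4*(-1/16) + 11**2) = (199 - 1*40401 + 37989) - (-1/4 + 121) = (199 - 40401 + 37989) - 1*483/4 = -2213 - 483/4 = -9335/4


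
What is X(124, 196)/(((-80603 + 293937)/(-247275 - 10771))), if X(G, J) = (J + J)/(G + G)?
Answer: -6322127/3306677 ≈ -1.9119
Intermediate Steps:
X(G, J) = J/G (X(G, J) = (2*J)/((2*G)) = (2*J)*(1/(2*G)) = J/G)
X(124, 196)/(((-80603 + 293937)/(-247275 - 10771))) = (196/124)/(((-80603 + 293937)/(-247275 - 10771))) = (196*(1/124))/((213334/(-258046))) = 49/(31*((213334*(-1/258046)))) = 49/(31*(-106667/129023)) = (49/31)*(-129023/106667) = -6322127/3306677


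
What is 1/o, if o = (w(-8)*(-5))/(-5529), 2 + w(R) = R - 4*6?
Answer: -5529/170 ≈ -32.524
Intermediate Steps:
w(R) = -26 + R (w(R) = -2 + (R - 4*6) = -2 + (R - 24) = -2 + (-24 + R) = -26 + R)
o = -170/5529 (o = ((-26 - 8)*(-5))/(-5529) = -34*(-5)*(-1/5529) = 170*(-1/5529) = -170/5529 ≈ -0.030747)
1/o = 1/(-170/5529) = -5529/170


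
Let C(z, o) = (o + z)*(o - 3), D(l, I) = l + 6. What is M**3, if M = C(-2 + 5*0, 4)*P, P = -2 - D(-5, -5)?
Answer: -216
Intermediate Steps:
D(l, I) = 6 + l
C(z, o) = (-3 + o)*(o + z) (C(z, o) = (o + z)*(-3 + o) = (-3 + o)*(o + z))
P = -3 (P = -2 - (6 - 5) = -2 - 1*1 = -2 - 1 = -3)
M = -6 (M = (4**2 - 3*4 - 3*(-2 + 5*0) + 4*(-2 + 5*0))*(-3) = (16 - 12 - 3*(-2 + 0) + 4*(-2 + 0))*(-3) = (16 - 12 - 3*(-2) + 4*(-2))*(-3) = (16 - 12 + 6 - 8)*(-3) = 2*(-3) = -6)
M**3 = (-6)**3 = -216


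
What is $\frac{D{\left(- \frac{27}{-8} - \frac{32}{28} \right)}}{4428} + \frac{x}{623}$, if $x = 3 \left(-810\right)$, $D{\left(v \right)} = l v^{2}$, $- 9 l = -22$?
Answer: $- \frac{21676943765}{5561426304} \approx -3.8977$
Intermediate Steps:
$l = \frac{22}{9}$ ($l = \left(- \frac{1}{9}\right) \left(-22\right) = \frac{22}{9} \approx 2.4444$)
$D{\left(v \right)} = \frac{22 v^{2}}{9}$
$x = -2430$
$\frac{D{\left(- \frac{27}{-8} - \frac{32}{28} \right)}}{4428} + \frac{x}{623} = \frac{\frac{22}{9} \left(- \frac{27}{-8} - \frac{32}{28}\right)^{2}}{4428} - \frac{2430}{623} = \frac{22 \left(\left(-27\right) \left(- \frac{1}{8}\right) - \frac{8}{7}\right)^{2}}{9} \cdot \frac{1}{4428} - \frac{2430}{623} = \frac{22 \left(\frac{27}{8} - \frac{8}{7}\right)^{2}}{9} \cdot \frac{1}{4428} - \frac{2430}{623} = \frac{22 \left(\frac{125}{56}\right)^{2}}{9} \cdot \frac{1}{4428} - \frac{2430}{623} = \frac{22}{9} \cdot \frac{15625}{3136} \cdot \frac{1}{4428} - \frac{2430}{623} = \frac{171875}{14112} \cdot \frac{1}{4428} - \frac{2430}{623} = \frac{171875}{62487936} - \frac{2430}{623} = - \frac{21676943765}{5561426304}$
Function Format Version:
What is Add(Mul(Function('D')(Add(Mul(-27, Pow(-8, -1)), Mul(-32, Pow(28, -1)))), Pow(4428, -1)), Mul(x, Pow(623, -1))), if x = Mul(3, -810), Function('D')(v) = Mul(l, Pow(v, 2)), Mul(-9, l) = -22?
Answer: Rational(-21676943765, 5561426304) ≈ -3.8977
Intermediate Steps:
l = Rational(22, 9) (l = Mul(Rational(-1, 9), -22) = Rational(22, 9) ≈ 2.4444)
Function('D')(v) = Mul(Rational(22, 9), Pow(v, 2))
x = -2430
Add(Mul(Function('D')(Add(Mul(-27, Pow(-8, -1)), Mul(-32, Pow(28, -1)))), Pow(4428, -1)), Mul(x, Pow(623, -1))) = Add(Mul(Mul(Rational(22, 9), Pow(Add(Mul(-27, Pow(-8, -1)), Mul(-32, Pow(28, -1))), 2)), Pow(4428, -1)), Mul(-2430, Pow(623, -1))) = Add(Mul(Mul(Rational(22, 9), Pow(Add(Mul(-27, Rational(-1, 8)), Mul(-32, Rational(1, 28))), 2)), Rational(1, 4428)), Mul(-2430, Rational(1, 623))) = Add(Mul(Mul(Rational(22, 9), Pow(Add(Rational(27, 8), Rational(-8, 7)), 2)), Rational(1, 4428)), Rational(-2430, 623)) = Add(Mul(Mul(Rational(22, 9), Pow(Rational(125, 56), 2)), Rational(1, 4428)), Rational(-2430, 623)) = Add(Mul(Mul(Rational(22, 9), Rational(15625, 3136)), Rational(1, 4428)), Rational(-2430, 623)) = Add(Mul(Rational(171875, 14112), Rational(1, 4428)), Rational(-2430, 623)) = Add(Rational(171875, 62487936), Rational(-2430, 623)) = Rational(-21676943765, 5561426304)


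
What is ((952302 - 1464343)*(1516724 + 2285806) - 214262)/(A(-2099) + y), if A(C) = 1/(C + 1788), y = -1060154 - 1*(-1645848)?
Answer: -605533009655512/182150833 ≈ -3.3243e+6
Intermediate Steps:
y = 585694 (y = -1060154 + 1645848 = 585694)
A(C) = 1/(1788 + C)
((952302 - 1464343)*(1516724 + 2285806) - 214262)/(A(-2099) + y) = ((952302 - 1464343)*(1516724 + 2285806) - 214262)/(1/(1788 - 2099) + 585694) = (-512041*3802530 - 214262)/(1/(-311) + 585694) = (-1947051263730 - 214262)/(-1/311 + 585694) = -1947051477992/182150833/311 = -1947051477992*311/182150833 = -605533009655512/182150833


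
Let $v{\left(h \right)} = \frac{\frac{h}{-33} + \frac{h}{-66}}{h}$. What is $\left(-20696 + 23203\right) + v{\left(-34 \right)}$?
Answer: $\frac{55153}{22} \approx 2507.0$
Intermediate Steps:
$v{\left(h \right)} = - \frac{1}{22}$ ($v{\left(h \right)} = \frac{h \left(- \frac{1}{33}\right) + h \left(- \frac{1}{66}\right)}{h} = \frac{- \frac{h}{33} - \frac{h}{66}}{h} = \frac{\left(- \frac{1}{22}\right) h}{h} = - \frac{1}{22}$)
$\left(-20696 + 23203\right) + v{\left(-34 \right)} = \left(-20696 + 23203\right) - \frac{1}{22} = 2507 - \frac{1}{22} = \frac{55153}{22}$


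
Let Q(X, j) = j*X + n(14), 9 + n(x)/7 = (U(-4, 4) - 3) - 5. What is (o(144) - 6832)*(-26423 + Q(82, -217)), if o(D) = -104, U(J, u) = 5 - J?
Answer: 307077528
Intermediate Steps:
n(x) = -56 (n(x) = -63 + 7*(((5 - 1*(-4)) - 3) - 5) = -63 + 7*(((5 + 4) - 3) - 5) = -63 + 7*((9 - 3) - 5) = -63 + 7*(6 - 5) = -63 + 7*1 = -63 + 7 = -56)
Q(X, j) = -56 + X*j (Q(X, j) = j*X - 56 = X*j - 56 = -56 + X*j)
(o(144) - 6832)*(-26423 + Q(82, -217)) = (-104 - 6832)*(-26423 + (-56 + 82*(-217))) = -6936*(-26423 + (-56 - 17794)) = -6936*(-26423 - 17850) = -6936*(-44273) = 307077528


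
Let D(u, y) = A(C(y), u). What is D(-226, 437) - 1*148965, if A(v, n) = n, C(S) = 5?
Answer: -149191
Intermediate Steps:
D(u, y) = u
D(-226, 437) - 1*148965 = -226 - 1*148965 = -226 - 148965 = -149191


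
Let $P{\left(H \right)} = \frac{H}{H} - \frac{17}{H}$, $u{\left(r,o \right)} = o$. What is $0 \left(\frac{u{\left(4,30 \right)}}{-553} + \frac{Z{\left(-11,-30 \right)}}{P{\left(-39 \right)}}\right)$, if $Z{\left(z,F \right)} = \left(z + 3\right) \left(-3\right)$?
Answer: $0$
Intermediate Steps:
$Z{\left(z,F \right)} = -9 - 3 z$ ($Z{\left(z,F \right)} = \left(3 + z\right) \left(-3\right) = -9 - 3 z$)
$P{\left(H \right)} = 1 - \frac{17}{H}$
$0 \left(\frac{u{\left(4,30 \right)}}{-553} + \frac{Z{\left(-11,-30 \right)}}{P{\left(-39 \right)}}\right) = 0 \left(\frac{30}{-553} + \frac{-9 - -33}{\frac{1}{-39} \left(-17 - 39\right)}\right) = 0 \left(30 \left(- \frac{1}{553}\right) + \frac{-9 + 33}{\left(- \frac{1}{39}\right) \left(-56\right)}\right) = 0 \left(- \frac{30}{553} + \frac{24}{\frac{56}{39}}\right) = 0 \left(- \frac{30}{553} + 24 \cdot \frac{39}{56}\right) = 0 \left(- \frac{30}{553} + \frac{117}{7}\right) = 0 \cdot \frac{9213}{553} = 0$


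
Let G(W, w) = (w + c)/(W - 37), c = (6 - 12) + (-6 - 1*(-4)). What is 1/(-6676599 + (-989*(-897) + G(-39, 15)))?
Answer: -76/439999423 ≈ -1.7273e-7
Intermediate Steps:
c = -8 (c = -6 + (-6 + 4) = -6 - 2 = -8)
G(W, w) = (-8 + w)/(-37 + W) (G(W, w) = (w - 8)/(W - 37) = (-8 + w)/(-37 + W))
1/(-6676599 + (-989*(-897) + G(-39, 15))) = 1/(-6676599 + (-989*(-897) + (-8 + 15)/(-37 - 39))) = 1/(-6676599 + (887133 + 7/(-76))) = 1/(-6676599 + (887133 - 1/76*7)) = 1/(-6676599 + (887133 - 7/76)) = 1/(-6676599 + 67422101/76) = 1/(-439999423/76) = -76/439999423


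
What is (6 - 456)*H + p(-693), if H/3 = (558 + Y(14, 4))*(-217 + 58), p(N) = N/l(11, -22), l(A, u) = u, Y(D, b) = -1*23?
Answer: 229675563/2 ≈ 1.1484e+8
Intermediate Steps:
Y(D, b) = -23
p(N) = -N/22 (p(N) = N/(-22) = N*(-1/22) = -N/22)
H = -255195 (H = 3*((558 - 23)*(-217 + 58)) = 3*(535*(-159)) = 3*(-85065) = -255195)
(6 - 456)*H + p(-693) = (6 - 456)*(-255195) - 1/22*(-693) = -450*(-255195) + 63/2 = 114837750 + 63/2 = 229675563/2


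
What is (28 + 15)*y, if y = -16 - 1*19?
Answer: -1505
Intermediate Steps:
y = -35 (y = -16 - 19 = -35)
(28 + 15)*y = (28 + 15)*(-35) = 43*(-35) = -1505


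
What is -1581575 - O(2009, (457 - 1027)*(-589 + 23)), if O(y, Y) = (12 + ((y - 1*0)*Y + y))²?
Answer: -420092720097232776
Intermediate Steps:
O(y, Y) = (12 + y + Y*y)² (O(y, Y) = (12 + ((y + 0)*Y + y))² = (12 + (y*Y + y))² = (12 + (Y*y + y))² = (12 + (y + Y*y))² = (12 + y + Y*y)²)
-1581575 - O(2009, (457 - 1027)*(-589 + 23)) = -1581575 - (12 + 2009 + ((457 - 1027)*(-589 + 23))*2009)² = -1581575 - (12 + 2009 - 570*(-566)*2009)² = -1581575 - (12 + 2009 + 322620*2009)² = -1581575 - (12 + 2009 + 648143580)² = -1581575 - 1*648145601² = -1581575 - 1*420092720095651201 = -1581575 - 420092720095651201 = -420092720097232776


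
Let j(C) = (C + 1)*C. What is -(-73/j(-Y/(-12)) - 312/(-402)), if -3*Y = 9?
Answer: -78412/201 ≈ -390.11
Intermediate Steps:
Y = -3 (Y = -⅓*9 = -3)
j(C) = C*(1 + C) (j(C) = (1 + C)*C = C*(1 + C))
-(-73/j(-Y/(-12)) - 312/(-402)) = -(-73*(-4/(1 - (-3)/(-12))) - 312/(-402)) = -(-73*(-4/(1 - (-3)*(-1)/12)) - 312*(-1/402)) = -(-73*(-4/(1 - 1*¼)) + 52/67) = -(-73*(-4/(1 - ¼)) + 52/67) = -(-73/((-¼*¾)) + 52/67) = -(-73/(-3/16) + 52/67) = -(-73*(-16/3) + 52/67) = -(1168/3 + 52/67) = -1*78412/201 = -78412/201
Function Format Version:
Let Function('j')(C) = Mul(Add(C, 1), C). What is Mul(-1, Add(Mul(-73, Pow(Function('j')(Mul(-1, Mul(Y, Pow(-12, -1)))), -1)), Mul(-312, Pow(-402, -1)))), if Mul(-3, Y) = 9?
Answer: Rational(-78412, 201) ≈ -390.11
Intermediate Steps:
Y = -3 (Y = Mul(Rational(-1, 3), 9) = -3)
Function('j')(C) = Mul(C, Add(1, C)) (Function('j')(C) = Mul(Add(1, C), C) = Mul(C, Add(1, C)))
Mul(-1, Add(Mul(-73, Pow(Function('j')(Mul(-1, Mul(Y, Pow(-12, -1)))), -1)), Mul(-312, Pow(-402, -1)))) = Mul(-1, Add(Mul(-73, Pow(Mul(Mul(-1, Mul(-3, Pow(-12, -1))), Add(1, Mul(-1, Mul(-3, Pow(-12, -1))))), -1)), Mul(-312, Pow(-402, -1)))) = Mul(-1, Add(Mul(-73, Pow(Mul(Mul(-1, Mul(-3, Rational(-1, 12))), Add(1, Mul(-1, Mul(-3, Rational(-1, 12))))), -1)), Mul(-312, Rational(-1, 402)))) = Mul(-1, Add(Mul(-73, Pow(Mul(Mul(-1, Rational(1, 4)), Add(1, Mul(-1, Rational(1, 4)))), -1)), Rational(52, 67))) = Mul(-1, Add(Mul(-73, Pow(Mul(Rational(-1, 4), Add(1, Rational(-1, 4))), -1)), Rational(52, 67))) = Mul(-1, Add(Mul(-73, Pow(Mul(Rational(-1, 4), Rational(3, 4)), -1)), Rational(52, 67))) = Mul(-1, Add(Mul(-73, Pow(Rational(-3, 16), -1)), Rational(52, 67))) = Mul(-1, Add(Mul(-73, Rational(-16, 3)), Rational(52, 67))) = Mul(-1, Add(Rational(1168, 3), Rational(52, 67))) = Mul(-1, Rational(78412, 201)) = Rational(-78412, 201)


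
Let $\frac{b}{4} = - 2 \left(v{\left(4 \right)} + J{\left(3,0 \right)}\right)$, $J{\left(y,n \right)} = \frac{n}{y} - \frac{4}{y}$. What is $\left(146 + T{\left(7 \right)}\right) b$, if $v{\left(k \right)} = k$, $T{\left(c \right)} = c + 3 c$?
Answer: $-3712$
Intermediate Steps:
$J{\left(y,n \right)} = - \frac{4}{y} + \frac{n}{y}$
$T{\left(c \right)} = 4 c$
$b = - \frac{64}{3}$ ($b = 4 \left(- 2 \left(4 + \frac{-4 + 0}{3}\right)\right) = 4 \left(- 2 \left(4 + \frac{1}{3} \left(-4\right)\right)\right) = 4 \left(- 2 \left(4 - \frac{4}{3}\right)\right) = 4 \left(\left(-2\right) \frac{8}{3}\right) = 4 \left(- \frac{16}{3}\right) = - \frac{64}{3} \approx -21.333$)
$\left(146 + T{\left(7 \right)}\right) b = \left(146 + 4 \cdot 7\right) \left(- \frac{64}{3}\right) = \left(146 + 28\right) \left(- \frac{64}{3}\right) = 174 \left(- \frac{64}{3}\right) = -3712$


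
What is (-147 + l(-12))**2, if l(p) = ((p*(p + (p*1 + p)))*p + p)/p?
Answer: 81796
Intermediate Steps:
l(p) = (p + 3*p**3)/p (l(p) = ((p*(p + (p + p)))*p + p)/p = ((p*(p + 2*p))*p + p)/p = ((p*(3*p))*p + p)/p = ((3*p**2)*p + p)/p = (3*p**3 + p)/p = (p + 3*p**3)/p)
(-147 + l(-12))**2 = (-147 + (1 + 3*(-12)**2))**2 = (-147 + (1 + 3*144))**2 = (-147 + (1 + 432))**2 = (-147 + 433)**2 = 286**2 = 81796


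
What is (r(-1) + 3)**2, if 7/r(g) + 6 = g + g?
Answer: 289/64 ≈ 4.5156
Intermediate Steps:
r(g) = 7/(-6 + 2*g) (r(g) = 7/(-6 + (g + g)) = 7/(-6 + 2*g))
(r(-1) + 3)**2 = (7/(2*(-3 - 1)) + 3)**2 = ((7/2)/(-4) + 3)**2 = ((7/2)*(-1/4) + 3)**2 = (-7/8 + 3)**2 = (17/8)**2 = 289/64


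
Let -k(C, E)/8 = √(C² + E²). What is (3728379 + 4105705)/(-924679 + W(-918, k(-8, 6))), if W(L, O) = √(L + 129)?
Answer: -3622006479518/427515626915 - 3917042*I*√789/427515626915 ≈ -8.4722 - 0.00025736*I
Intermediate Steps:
k(C, E) = -8*√(C² + E²)
W(L, O) = √(129 + L)
(3728379 + 4105705)/(-924679 + W(-918, k(-8, 6))) = (3728379 + 4105705)/(-924679 + √(129 - 918)) = 7834084/(-924679 + √(-789)) = 7834084/(-924679 + I*√789)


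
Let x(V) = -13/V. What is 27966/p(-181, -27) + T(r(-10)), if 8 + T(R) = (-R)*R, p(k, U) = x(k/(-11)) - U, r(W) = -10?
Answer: 2274747/2372 ≈ 959.00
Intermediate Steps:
p(k, U) = -U + 143/k (p(k, U) = -13*(-11/k) - U = -(-143)/k - U = 143/k - U = -U + 143/k)
T(R) = -8 - R**2 (T(R) = -8 + (-R)*R = -8 - R**2)
27966/p(-181, -27) + T(r(-10)) = 27966/(-1*(-27) + 143/(-181)) + (-8 - 1*(-10)**2) = 27966/(27 + 143*(-1/181)) + (-8 - 1*100) = 27966/(27 - 143/181) + (-8 - 100) = 27966/(4744/181) - 108 = 27966*(181/4744) - 108 = 2530923/2372 - 108 = 2274747/2372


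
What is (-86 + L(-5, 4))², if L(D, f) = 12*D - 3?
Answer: 22201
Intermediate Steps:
L(D, f) = -3 + 12*D
(-86 + L(-5, 4))² = (-86 + (-3 + 12*(-5)))² = (-86 + (-3 - 60))² = (-86 - 63)² = (-149)² = 22201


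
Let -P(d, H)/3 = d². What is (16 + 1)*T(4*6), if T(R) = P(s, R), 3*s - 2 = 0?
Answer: -68/3 ≈ -22.667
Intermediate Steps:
s = ⅔ (s = ⅔ + (⅓)*0 = ⅔ + 0 = ⅔ ≈ 0.66667)
P(d, H) = -3*d²
T(R) = -4/3 (T(R) = -3*(⅔)² = -3*4/9 = -4/3)
(16 + 1)*T(4*6) = (16 + 1)*(-4/3) = 17*(-4/3) = -68/3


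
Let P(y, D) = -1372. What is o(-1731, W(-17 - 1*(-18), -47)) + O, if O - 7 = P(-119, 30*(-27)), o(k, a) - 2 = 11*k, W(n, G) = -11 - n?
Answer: -20404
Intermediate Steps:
o(k, a) = 2 + 11*k
O = -1365 (O = 7 - 1372 = -1365)
o(-1731, W(-17 - 1*(-18), -47)) + O = (2 + 11*(-1731)) - 1365 = (2 - 19041) - 1365 = -19039 - 1365 = -20404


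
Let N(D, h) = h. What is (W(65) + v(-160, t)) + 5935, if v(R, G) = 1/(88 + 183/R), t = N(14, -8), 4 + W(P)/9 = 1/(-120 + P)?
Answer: 4508695892/764335 ≈ 5898.8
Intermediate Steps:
W(P) = -36 + 9/(-120 + P)
t = -8
(W(65) + v(-160, t)) + 5935 = (9*(481 - 4*65)/(-120 + 65) - 160/(183 + 88*(-160))) + 5935 = (9*(481 - 260)/(-55) - 160/(183 - 14080)) + 5935 = (9*(-1/55)*221 - 160/(-13897)) + 5935 = (-1989/55 - 160*(-1/13897)) + 5935 = (-1989/55 + 160/13897) + 5935 = -27632333/764335 + 5935 = 4508695892/764335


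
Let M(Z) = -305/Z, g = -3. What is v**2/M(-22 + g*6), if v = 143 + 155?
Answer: 710432/61 ≈ 11646.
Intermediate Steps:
v = 298
v**2/M(-22 + g*6) = 298**2/((-305/(-22 - 3*6))) = 88804/((-305/(-22 - 18))) = 88804/((-305/(-40))) = 88804/((-305*(-1/40))) = 88804/(61/8) = 88804*(8/61) = 710432/61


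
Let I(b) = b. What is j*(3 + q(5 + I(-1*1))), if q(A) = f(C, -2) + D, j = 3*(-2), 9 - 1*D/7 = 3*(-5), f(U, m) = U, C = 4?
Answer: -1050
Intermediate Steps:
D = 168 (D = 63 - 21*(-5) = 63 - 7*(-15) = 63 + 105 = 168)
j = -6
q(A) = 172 (q(A) = 4 + 168 = 172)
j*(3 + q(5 + I(-1*1))) = -6*(3 + 172) = -6*175 = -1050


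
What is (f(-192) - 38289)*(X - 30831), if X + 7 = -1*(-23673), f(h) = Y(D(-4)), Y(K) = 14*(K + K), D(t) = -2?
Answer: 274741925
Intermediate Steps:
Y(K) = 28*K (Y(K) = 14*(2*K) = 28*K)
f(h) = -56 (f(h) = 28*(-2) = -56)
X = 23666 (X = -7 - 1*(-23673) = -7 + 23673 = 23666)
(f(-192) - 38289)*(X - 30831) = (-56 - 38289)*(23666 - 30831) = -38345*(-7165) = 274741925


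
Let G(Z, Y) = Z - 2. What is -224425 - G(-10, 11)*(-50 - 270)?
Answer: -228265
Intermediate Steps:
G(Z, Y) = -2 + Z
-224425 - G(-10, 11)*(-50 - 270) = -224425 - (-2 - 10)*(-50 - 270) = -224425 - (-12)*(-320) = -224425 - 1*3840 = -224425 - 3840 = -228265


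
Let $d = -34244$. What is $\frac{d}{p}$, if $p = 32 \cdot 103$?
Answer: $- \frac{8561}{824} \approx -10.39$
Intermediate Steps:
$p = 3296$
$\frac{d}{p} = - \frac{34244}{3296} = \left(-34244\right) \frac{1}{3296} = - \frac{8561}{824}$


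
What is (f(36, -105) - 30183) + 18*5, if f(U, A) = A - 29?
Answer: -30227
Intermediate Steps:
f(U, A) = -29 + A
(f(36, -105) - 30183) + 18*5 = ((-29 - 105) - 30183) + 18*5 = (-134 - 30183) + 90 = -30317 + 90 = -30227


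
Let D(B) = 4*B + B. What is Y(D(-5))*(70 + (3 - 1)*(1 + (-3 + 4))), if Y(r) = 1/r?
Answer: -74/25 ≈ -2.9600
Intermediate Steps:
D(B) = 5*B
Y(D(-5))*(70 + (3 - 1)*(1 + (-3 + 4))) = (70 + (3 - 1)*(1 + (-3 + 4)))/((5*(-5))) = (70 + 2*(1 + 1))/(-25) = -(70 + 2*2)/25 = -(70 + 4)/25 = -1/25*74 = -74/25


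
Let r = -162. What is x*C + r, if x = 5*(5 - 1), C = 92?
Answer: 1678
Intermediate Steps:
x = 20 (x = 5*4 = 20)
x*C + r = 20*92 - 162 = 1840 - 162 = 1678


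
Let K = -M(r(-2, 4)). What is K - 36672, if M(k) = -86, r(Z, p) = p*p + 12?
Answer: -36586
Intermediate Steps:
r(Z, p) = 12 + p² (r(Z, p) = p² + 12 = 12 + p²)
K = 86 (K = -1*(-86) = 86)
K - 36672 = 86 - 36672 = -36586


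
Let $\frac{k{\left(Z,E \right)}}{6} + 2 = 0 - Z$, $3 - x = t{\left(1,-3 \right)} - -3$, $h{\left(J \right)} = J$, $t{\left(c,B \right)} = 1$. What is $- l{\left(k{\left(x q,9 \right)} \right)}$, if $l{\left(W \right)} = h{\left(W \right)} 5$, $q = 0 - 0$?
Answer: $60$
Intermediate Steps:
$q = 0$ ($q = 0 + 0 = 0$)
$x = -1$ ($x = 3 - \left(1 - -3\right) = 3 - \left(1 + 3\right) = 3 - 4 = -1$)
$k{\left(Z,E \right)} = -12 - 6 Z$ ($k{\left(Z,E \right)} = -12 + 6 \left(0 - Z\right) = -12 + 6 \left(- Z\right) = -12 - 6 Z$)
$l{\left(W \right)} = 5 W$ ($l{\left(W \right)} = W 5 = 5 W$)
$- l{\left(k{\left(x q,9 \right)} \right)} = - 5 \left(-12 - 6 \left(\left(-1\right) 0\right)\right) = - 5 \left(-12 - 0\right) = - 5 \left(-12 + 0\right) = - 5 \left(-12\right) = \left(-1\right) \left(-60\right) = 60$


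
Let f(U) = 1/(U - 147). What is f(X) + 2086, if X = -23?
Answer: 354619/170 ≈ 2086.0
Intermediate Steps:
f(U) = 1/(-147 + U)
f(X) + 2086 = 1/(-147 - 23) + 2086 = 1/(-170) + 2086 = -1/170 + 2086 = 354619/170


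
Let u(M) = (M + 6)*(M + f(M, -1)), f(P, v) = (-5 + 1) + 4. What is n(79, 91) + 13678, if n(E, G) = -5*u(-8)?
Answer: 13598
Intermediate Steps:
f(P, v) = 0 (f(P, v) = -4 + 4 = 0)
u(M) = M*(6 + M) (u(M) = (M + 6)*(M + 0) = (6 + M)*M = M*(6 + M))
n(E, G) = -80 (n(E, G) = -(-40)*(6 - 8) = -(-40)*(-2) = -5*16 = -80)
n(79, 91) + 13678 = -80 + 13678 = 13598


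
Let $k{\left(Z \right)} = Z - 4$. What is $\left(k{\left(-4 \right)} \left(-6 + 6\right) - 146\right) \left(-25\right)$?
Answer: $3650$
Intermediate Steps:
$k{\left(Z \right)} = -4 + Z$
$\left(k{\left(-4 \right)} \left(-6 + 6\right) - 146\right) \left(-25\right) = \left(\left(-4 - 4\right) \left(-6 + 6\right) - 146\right) \left(-25\right) = \left(\left(-8\right) 0 - 146\right) \left(-25\right) = \left(0 - 146\right) \left(-25\right) = \left(-146\right) \left(-25\right) = 3650$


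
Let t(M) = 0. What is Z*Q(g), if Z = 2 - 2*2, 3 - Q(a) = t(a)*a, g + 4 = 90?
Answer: -6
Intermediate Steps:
g = 86 (g = -4 + 90 = 86)
Q(a) = 3 (Q(a) = 3 - 0*a = 3 - 1*0 = 3 + 0 = 3)
Z = -2 (Z = 2 - 4 = -2)
Z*Q(g) = -2*3 = -6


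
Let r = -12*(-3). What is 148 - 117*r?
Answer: -4064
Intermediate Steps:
r = 36
148 - 117*r = 148 - 117*36 = 148 - 4212 = -4064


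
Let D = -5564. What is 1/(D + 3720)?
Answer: -1/1844 ≈ -0.00054230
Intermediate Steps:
1/(D + 3720) = 1/(-5564 + 3720) = 1/(-1844) = -1/1844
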